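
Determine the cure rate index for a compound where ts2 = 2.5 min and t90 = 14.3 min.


CRI = 100 / (t90 - ts2)
= 100 / (14.3 - 2.5)
= 100 / 11.8
= 8.47 min^-1

8.47 min^-1


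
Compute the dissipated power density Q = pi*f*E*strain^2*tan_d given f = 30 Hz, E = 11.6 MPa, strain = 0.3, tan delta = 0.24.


Q = pi * f * E * strain^2 * tan_d
= pi * 30 * 11.6 * 0.3^2 * 0.24
= pi * 30 * 11.6 * 0.0900 * 0.24
= 23.6147

Q = 23.6147


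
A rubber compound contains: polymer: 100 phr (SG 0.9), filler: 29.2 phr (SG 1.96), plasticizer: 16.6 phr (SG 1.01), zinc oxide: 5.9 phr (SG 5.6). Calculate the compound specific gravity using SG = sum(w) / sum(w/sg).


Sum of weights = 151.7
Volume contributions:
  polymer: 100/0.9 = 111.1111
  filler: 29.2/1.96 = 14.8980
  plasticizer: 16.6/1.01 = 16.4356
  zinc oxide: 5.9/5.6 = 1.0536
Sum of volumes = 143.4983
SG = 151.7 / 143.4983 = 1.057

SG = 1.057


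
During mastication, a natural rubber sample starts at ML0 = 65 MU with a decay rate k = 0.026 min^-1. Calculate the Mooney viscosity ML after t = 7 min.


ML = ML0 * exp(-k * t)
ML = 65 * exp(-0.026 * 7)
ML = 65 * 0.8336
ML = 54.18 MU

54.18 MU


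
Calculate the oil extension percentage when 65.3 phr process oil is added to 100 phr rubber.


Oil % = oil / (100 + oil) * 100
= 65.3 / (100 + 65.3) * 100
= 65.3 / 165.3 * 100
= 39.5%

39.5%


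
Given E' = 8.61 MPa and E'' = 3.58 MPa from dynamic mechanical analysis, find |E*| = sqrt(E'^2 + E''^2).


|E*| = sqrt(E'^2 + E''^2)
= sqrt(8.61^2 + 3.58^2)
= sqrt(74.1321 + 12.8164)
= 9.325 MPa

9.325 MPa


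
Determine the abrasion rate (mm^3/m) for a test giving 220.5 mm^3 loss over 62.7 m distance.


Rate = volume_loss / distance
= 220.5 / 62.7
= 3.517 mm^3/m

3.517 mm^3/m


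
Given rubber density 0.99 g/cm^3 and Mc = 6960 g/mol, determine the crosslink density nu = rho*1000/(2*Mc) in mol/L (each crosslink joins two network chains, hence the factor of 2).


nu = rho * 1000 / (2 * Mc)
nu = 0.99 * 1000 / (2 * 6960)
nu = 990.0 / 13920
nu = 0.0711 mol/L

0.0711 mol/L


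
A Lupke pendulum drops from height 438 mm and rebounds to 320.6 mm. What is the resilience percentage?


Resilience = h_rebound / h_drop * 100
= 320.6 / 438 * 100
= 73.2%

73.2%


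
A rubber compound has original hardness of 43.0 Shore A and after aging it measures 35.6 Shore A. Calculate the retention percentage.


Retention = aged / original * 100
= 35.6 / 43.0 * 100
= 82.8%

82.8%


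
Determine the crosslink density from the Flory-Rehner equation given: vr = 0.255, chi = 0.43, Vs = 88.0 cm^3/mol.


ln(1 - vr) = ln(1 - 0.255) = -0.2944
Numerator = -((-0.2944) + 0.255 + 0.43 * 0.255^2) = 0.0114
Denominator = 88.0 * (0.255^(1/3) - 0.255/2) = 44.5837
nu = 0.0114 / 44.5837 = 2.5593e-04 mol/cm^3

2.5593e-04 mol/cm^3


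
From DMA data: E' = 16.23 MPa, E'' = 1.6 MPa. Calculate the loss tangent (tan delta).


tan delta = E'' / E'
= 1.6 / 16.23
= 0.0986

tan delta = 0.0986


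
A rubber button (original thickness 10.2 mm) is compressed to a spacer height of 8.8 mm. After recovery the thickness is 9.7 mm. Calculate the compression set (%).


CS = (t0 - recovered) / (t0 - ts) * 100
= (10.2 - 9.7) / (10.2 - 8.8) * 100
= 0.5 / 1.4 * 100
= 35.7%

35.7%


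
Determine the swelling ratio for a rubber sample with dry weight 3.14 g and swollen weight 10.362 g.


Q = W_swollen / W_dry
Q = 10.362 / 3.14
Q = 3.3

Q = 3.3


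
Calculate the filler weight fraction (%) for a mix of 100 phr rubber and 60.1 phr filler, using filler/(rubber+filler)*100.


Filler % = filler / (rubber + filler) * 100
= 60.1 / (100 + 60.1) * 100
= 60.1 / 160.1 * 100
= 37.54%

37.54%


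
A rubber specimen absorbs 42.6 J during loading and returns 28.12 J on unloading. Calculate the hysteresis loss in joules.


Hysteresis loss = loading - unloading
= 42.6 - 28.12
= 14.48 J

14.48 J


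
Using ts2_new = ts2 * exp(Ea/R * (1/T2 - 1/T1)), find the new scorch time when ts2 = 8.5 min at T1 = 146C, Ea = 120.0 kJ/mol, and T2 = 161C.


Convert temperatures: T1 = 146 + 273.15 = 419.15 K, T2 = 161 + 273.15 = 434.15 K
ts2_new = 8.5 * exp(120000 / 8.314 * (1/434.15 - 1/419.15))
1/T2 - 1/T1 = -8.2429e-05
ts2_new = 2.59 min

2.59 min


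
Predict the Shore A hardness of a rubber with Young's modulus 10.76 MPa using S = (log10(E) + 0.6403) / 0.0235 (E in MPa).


log10(E) = 0.0235*S - 0.6403  =>  S = (log10(E) + 0.6403) / 0.0235
log10(10.76) = 1.031812
S = (1.031812 + 0.6403) / 0.0235 = 1.672112 / 0.0235
S = 71.2

Shore A = 71.2


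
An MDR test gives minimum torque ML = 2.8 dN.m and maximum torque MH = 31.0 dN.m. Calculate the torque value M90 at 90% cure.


M90 = ML + 0.9 * (MH - ML)
M90 = 2.8 + 0.9 * (31.0 - 2.8)
M90 = 2.8 + 0.9 * 28.2
M90 = 28.18 dN.m

28.18 dN.m


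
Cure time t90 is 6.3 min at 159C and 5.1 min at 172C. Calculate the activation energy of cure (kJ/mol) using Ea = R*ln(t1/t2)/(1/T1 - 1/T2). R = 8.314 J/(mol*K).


T1 = 432.15 K, T2 = 445.15 K
1/T1 - 1/T2 = 6.7578e-05
ln(t1/t2) = ln(6.3/5.1) = 0.2113
Ea = 8.314 * 0.2113 / 6.7578e-05 = 25997.1506 J/mol
Ea = 26.0 kJ/mol

26.0 kJ/mol


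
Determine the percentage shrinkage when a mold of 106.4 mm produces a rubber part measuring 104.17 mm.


Shrinkage = (mold - part) / mold * 100
= (106.4 - 104.17) / 106.4 * 100
= 2.23 / 106.4 * 100
= 2.1%

2.1%


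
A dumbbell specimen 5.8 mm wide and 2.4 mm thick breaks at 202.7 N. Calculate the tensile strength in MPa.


Area = width * thickness = 5.8 * 2.4 = 13.92 mm^2
TS = force / area = 202.7 / 13.92 = 14.56 MPa

14.56 MPa


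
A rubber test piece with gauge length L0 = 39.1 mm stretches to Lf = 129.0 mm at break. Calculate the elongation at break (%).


Elongation = (Lf - L0) / L0 * 100
= (129.0 - 39.1) / 39.1 * 100
= 89.9 / 39.1 * 100
= 229.9%

229.9%


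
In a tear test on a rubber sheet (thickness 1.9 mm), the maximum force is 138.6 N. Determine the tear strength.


Tear strength = force / thickness
= 138.6 / 1.9
= 72.95 N/mm

72.95 N/mm


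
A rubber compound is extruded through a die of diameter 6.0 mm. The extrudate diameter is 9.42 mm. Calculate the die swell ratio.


Die swell ratio = D_extrudate / D_die
= 9.42 / 6.0
= 1.57

Die swell = 1.57


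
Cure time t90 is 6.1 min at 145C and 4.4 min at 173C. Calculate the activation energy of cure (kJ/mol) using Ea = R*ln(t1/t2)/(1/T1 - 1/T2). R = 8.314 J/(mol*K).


T1 = 418.15 K, T2 = 446.15 K
1/T1 - 1/T2 = 1.5009e-04
ln(t1/t2) = ln(6.1/4.4) = 0.3267
Ea = 8.314 * 0.3267 / 1.5009e-04 = 18096.4404 J/mol
Ea = 18.1 kJ/mol

18.1 kJ/mol


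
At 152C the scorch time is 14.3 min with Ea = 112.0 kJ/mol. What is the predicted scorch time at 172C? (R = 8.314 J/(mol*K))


Convert temperatures: T1 = 152 + 273.15 = 425.15 K, T2 = 172 + 273.15 = 445.15 K
ts2_new = 14.3 * exp(112000 / 8.314 * (1/445.15 - 1/425.15))
1/T2 - 1/T1 = -1.0568e-04
ts2_new = 3.44 min

3.44 min


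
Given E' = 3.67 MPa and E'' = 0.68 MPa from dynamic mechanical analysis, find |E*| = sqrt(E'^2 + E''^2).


|E*| = sqrt(E'^2 + E''^2)
= sqrt(3.67^2 + 0.68^2)
= sqrt(13.4689 + 0.4624)
= 3.732 MPa

3.732 MPa


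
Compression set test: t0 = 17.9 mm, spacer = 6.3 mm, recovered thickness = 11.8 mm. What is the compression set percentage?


CS = (t0 - recovered) / (t0 - ts) * 100
= (17.9 - 11.8) / (17.9 - 6.3) * 100
= 6.1 / 11.6 * 100
= 52.6%

52.6%


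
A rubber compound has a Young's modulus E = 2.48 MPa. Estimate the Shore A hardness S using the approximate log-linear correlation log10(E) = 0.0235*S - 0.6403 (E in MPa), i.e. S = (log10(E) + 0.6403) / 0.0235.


log10(E) = 0.0235*S - 0.6403  =>  S = (log10(E) + 0.6403) / 0.0235
log10(2.48) = 0.394452
S = (0.394452 + 0.6403) / 0.0235 = 1.034752 / 0.0235
S = 44.0

Shore A = 44.0


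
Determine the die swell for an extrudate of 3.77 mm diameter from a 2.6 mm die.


Die swell ratio = D_extrudate / D_die
= 3.77 / 2.6
= 1.45

Die swell = 1.45


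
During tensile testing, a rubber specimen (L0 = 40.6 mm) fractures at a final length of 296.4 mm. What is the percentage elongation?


Elongation = (Lf - L0) / L0 * 100
= (296.4 - 40.6) / 40.6 * 100
= 255.8 / 40.6 * 100
= 630.0%

630.0%


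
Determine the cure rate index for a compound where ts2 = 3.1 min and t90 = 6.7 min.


CRI = 100 / (t90 - ts2)
= 100 / (6.7 - 3.1)
= 100 / 3.6
= 27.78 min^-1

27.78 min^-1


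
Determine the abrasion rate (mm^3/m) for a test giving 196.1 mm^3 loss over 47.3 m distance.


Rate = volume_loss / distance
= 196.1 / 47.3
= 4.146 mm^3/m

4.146 mm^3/m


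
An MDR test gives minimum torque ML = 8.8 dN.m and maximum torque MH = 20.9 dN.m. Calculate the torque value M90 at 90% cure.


M90 = ML + 0.9 * (MH - ML)
M90 = 8.8 + 0.9 * (20.9 - 8.8)
M90 = 8.8 + 0.9 * 12.1
M90 = 19.69 dN.m

19.69 dN.m


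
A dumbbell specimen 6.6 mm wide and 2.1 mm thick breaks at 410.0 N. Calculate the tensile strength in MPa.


Area = width * thickness = 6.6 * 2.1 = 13.86 mm^2
TS = force / area = 410.0 / 13.86 = 29.58 MPa

29.58 MPa


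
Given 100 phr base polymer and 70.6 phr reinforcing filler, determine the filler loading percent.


Filler % = filler / (rubber + filler) * 100
= 70.6 / (100 + 70.6) * 100
= 70.6 / 170.6 * 100
= 41.38%

41.38%


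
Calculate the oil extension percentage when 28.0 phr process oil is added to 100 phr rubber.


Oil % = oil / (100 + oil) * 100
= 28.0 / (100 + 28.0) * 100
= 28.0 / 128.0 * 100
= 21.88%

21.88%


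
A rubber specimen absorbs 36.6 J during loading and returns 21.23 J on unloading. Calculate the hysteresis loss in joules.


Hysteresis loss = loading - unloading
= 36.6 - 21.23
= 15.37 J

15.37 J


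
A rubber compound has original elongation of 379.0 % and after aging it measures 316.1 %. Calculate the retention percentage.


Retention = aged / original * 100
= 316.1 / 379.0 * 100
= 83.4%

83.4%


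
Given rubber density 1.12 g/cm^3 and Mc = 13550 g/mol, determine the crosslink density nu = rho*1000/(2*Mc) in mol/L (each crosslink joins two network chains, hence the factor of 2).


nu = rho * 1000 / (2 * Mc)
nu = 1.12 * 1000 / (2 * 13550)
nu = 1120.0 / 27100
nu = 0.0413 mol/L

0.0413 mol/L


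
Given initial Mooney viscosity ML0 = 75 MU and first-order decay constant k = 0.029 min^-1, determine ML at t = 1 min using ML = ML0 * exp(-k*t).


ML = ML0 * exp(-k * t)
ML = 75 * exp(-0.029 * 1)
ML = 75 * 0.9714
ML = 72.86 MU

72.86 MU


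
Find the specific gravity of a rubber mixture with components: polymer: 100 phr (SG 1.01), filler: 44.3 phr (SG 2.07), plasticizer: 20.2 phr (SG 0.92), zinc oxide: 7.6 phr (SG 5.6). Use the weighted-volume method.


Sum of weights = 172.1
Volume contributions:
  polymer: 100/1.01 = 99.0099
  filler: 44.3/2.07 = 21.4010
  plasticizer: 20.2/0.92 = 21.9565
  zinc oxide: 7.6/5.6 = 1.3571
Sum of volumes = 143.7245
SG = 172.1 / 143.7245 = 1.197

SG = 1.197


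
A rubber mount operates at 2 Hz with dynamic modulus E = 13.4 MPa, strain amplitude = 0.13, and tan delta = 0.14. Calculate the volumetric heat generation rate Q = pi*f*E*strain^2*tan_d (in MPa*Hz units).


Q = pi * f * E * strain^2 * tan_d
= pi * 2 * 13.4 * 0.13^2 * 0.14
= pi * 2 * 13.4 * 0.0169 * 0.14
= 0.1992

Q = 0.1992


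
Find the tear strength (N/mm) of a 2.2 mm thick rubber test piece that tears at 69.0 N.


Tear strength = force / thickness
= 69.0 / 2.2
= 31.36 N/mm

31.36 N/mm


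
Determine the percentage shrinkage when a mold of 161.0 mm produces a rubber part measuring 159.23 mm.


Shrinkage = (mold - part) / mold * 100
= (161.0 - 159.23) / 161.0 * 100
= 1.77 / 161.0 * 100
= 1.1%

1.1%


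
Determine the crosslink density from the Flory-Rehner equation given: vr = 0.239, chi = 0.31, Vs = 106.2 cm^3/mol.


ln(1 - vr) = ln(1 - 0.239) = -0.2731
Numerator = -((-0.2731) + 0.239 + 0.31 * 0.239^2) = 0.0164
Denominator = 106.2 * (0.239^(1/3) - 0.239/2) = 53.2149
nu = 0.0164 / 53.2149 = 3.0846e-04 mol/cm^3

3.0846e-04 mol/cm^3


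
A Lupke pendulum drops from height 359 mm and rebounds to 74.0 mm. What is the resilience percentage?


Resilience = h_rebound / h_drop * 100
= 74.0 / 359 * 100
= 20.6%

20.6%


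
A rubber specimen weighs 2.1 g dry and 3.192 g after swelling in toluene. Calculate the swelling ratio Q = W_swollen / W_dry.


Q = W_swollen / W_dry
Q = 3.192 / 2.1
Q = 1.52

Q = 1.52


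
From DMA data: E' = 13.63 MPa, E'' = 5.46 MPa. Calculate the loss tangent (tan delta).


tan delta = E'' / E'
= 5.46 / 13.63
= 0.4006

tan delta = 0.4006


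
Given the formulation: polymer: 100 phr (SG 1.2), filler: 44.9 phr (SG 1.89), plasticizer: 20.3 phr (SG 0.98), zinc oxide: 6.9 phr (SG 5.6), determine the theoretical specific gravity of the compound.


Sum of weights = 172.1
Volume contributions:
  polymer: 100/1.2 = 83.3333
  filler: 44.9/1.89 = 23.7566
  plasticizer: 20.3/0.98 = 20.7143
  zinc oxide: 6.9/5.6 = 1.2321
Sum of volumes = 129.0364
SG = 172.1 / 129.0364 = 1.334

SG = 1.334


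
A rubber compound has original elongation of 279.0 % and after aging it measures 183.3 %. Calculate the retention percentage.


Retention = aged / original * 100
= 183.3 / 279.0 * 100
= 65.7%

65.7%


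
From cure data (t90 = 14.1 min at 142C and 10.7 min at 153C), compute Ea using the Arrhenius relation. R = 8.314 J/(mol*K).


T1 = 415.15 K, T2 = 426.15 K
1/T1 - 1/T2 = 6.2176e-05
ln(t1/t2) = ln(14.1/10.7) = 0.2759
Ea = 8.314 * 0.2759 / 6.2176e-05 = 36896.5240 J/mol
Ea = 36.9 kJ/mol

36.9 kJ/mol


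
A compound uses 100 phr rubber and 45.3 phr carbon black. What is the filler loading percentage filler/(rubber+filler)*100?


Filler % = filler / (rubber + filler) * 100
= 45.3 / (100 + 45.3) * 100
= 45.3 / 145.3 * 100
= 31.18%

31.18%


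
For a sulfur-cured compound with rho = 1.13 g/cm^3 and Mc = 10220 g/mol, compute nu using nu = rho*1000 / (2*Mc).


nu = rho * 1000 / (2 * Mc)
nu = 1.13 * 1000 / (2 * 10220)
nu = 1130.0 / 20440
nu = 0.0553 mol/L

0.0553 mol/L


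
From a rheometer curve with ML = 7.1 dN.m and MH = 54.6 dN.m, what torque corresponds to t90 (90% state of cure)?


M90 = ML + 0.9 * (MH - ML)
M90 = 7.1 + 0.9 * (54.6 - 7.1)
M90 = 7.1 + 0.9 * 47.5
M90 = 49.85 dN.m

49.85 dN.m


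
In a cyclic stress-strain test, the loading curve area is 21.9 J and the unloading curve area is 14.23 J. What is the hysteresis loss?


Hysteresis loss = loading - unloading
= 21.9 - 14.23
= 7.67 J

7.67 J


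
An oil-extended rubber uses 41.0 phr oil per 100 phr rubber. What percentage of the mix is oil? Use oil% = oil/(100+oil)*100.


Oil % = oil / (100 + oil) * 100
= 41.0 / (100 + 41.0) * 100
= 41.0 / 141.0 * 100
= 29.08%

29.08%


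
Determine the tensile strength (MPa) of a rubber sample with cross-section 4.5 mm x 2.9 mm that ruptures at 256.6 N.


Area = width * thickness = 4.5 * 2.9 = 13.05 mm^2
TS = force / area = 256.6 / 13.05 = 19.66 MPa

19.66 MPa


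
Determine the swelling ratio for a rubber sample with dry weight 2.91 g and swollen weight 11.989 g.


Q = W_swollen / W_dry
Q = 11.989 / 2.91
Q = 4.12

Q = 4.12


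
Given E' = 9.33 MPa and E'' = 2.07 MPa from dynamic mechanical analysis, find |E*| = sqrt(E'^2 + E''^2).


|E*| = sqrt(E'^2 + E''^2)
= sqrt(9.33^2 + 2.07^2)
= sqrt(87.0489 + 4.2849)
= 9.557 MPa

9.557 MPa


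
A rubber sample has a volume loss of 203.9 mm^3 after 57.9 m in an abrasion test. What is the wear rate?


Rate = volume_loss / distance
= 203.9 / 57.9
= 3.522 mm^3/m

3.522 mm^3/m


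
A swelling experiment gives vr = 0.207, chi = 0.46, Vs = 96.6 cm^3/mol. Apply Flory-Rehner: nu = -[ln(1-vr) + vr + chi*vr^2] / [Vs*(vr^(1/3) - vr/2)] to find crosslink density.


ln(1 - vr) = ln(1 - 0.207) = -0.2319
Numerator = -((-0.2319) + 0.207 + 0.46 * 0.207^2) = 0.0052
Denominator = 96.6 * (0.207^(1/3) - 0.207/2) = 47.1455
nu = 0.0052 / 47.1455 = 1.1075e-04 mol/cm^3

1.1075e-04 mol/cm^3


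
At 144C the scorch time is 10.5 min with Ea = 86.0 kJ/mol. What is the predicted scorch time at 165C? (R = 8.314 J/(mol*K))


Convert temperatures: T1 = 144 + 273.15 = 417.15 K, T2 = 165 + 273.15 = 438.15 K
ts2_new = 10.5 * exp(86000 / 8.314 * (1/438.15 - 1/417.15))
1/T2 - 1/T1 = -1.1490e-04
ts2_new = 3.2 min

3.2 min


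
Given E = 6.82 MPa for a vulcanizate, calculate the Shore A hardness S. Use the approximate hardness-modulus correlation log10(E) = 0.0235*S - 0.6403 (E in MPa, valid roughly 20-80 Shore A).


log10(E) = 0.0235*S - 0.6403  =>  S = (log10(E) + 0.6403) / 0.0235
log10(6.82) = 0.833784
S = (0.833784 + 0.6403) / 0.0235 = 1.474084 / 0.0235
S = 62.7

Shore A = 62.7


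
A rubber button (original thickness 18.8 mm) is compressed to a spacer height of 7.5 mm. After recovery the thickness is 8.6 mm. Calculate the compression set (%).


CS = (t0 - recovered) / (t0 - ts) * 100
= (18.8 - 8.6) / (18.8 - 7.5) * 100
= 10.2 / 11.3 * 100
= 90.3%

90.3%


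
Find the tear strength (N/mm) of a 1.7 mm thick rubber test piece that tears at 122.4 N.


Tear strength = force / thickness
= 122.4 / 1.7
= 72.0 N/mm

72.0 N/mm


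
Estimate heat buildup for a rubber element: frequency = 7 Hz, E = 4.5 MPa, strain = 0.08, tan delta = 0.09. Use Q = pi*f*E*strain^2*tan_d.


Q = pi * f * E * strain^2 * tan_d
= pi * 7 * 4.5 * 0.08^2 * 0.09
= pi * 7 * 4.5 * 0.0064 * 0.09
= 0.0570

Q = 0.0570


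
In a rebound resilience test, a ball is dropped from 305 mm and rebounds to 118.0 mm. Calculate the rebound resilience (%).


Resilience = h_rebound / h_drop * 100
= 118.0 / 305 * 100
= 38.7%

38.7%


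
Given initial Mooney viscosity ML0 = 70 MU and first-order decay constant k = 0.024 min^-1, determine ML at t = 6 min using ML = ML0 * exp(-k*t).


ML = ML0 * exp(-k * t)
ML = 70 * exp(-0.024 * 6)
ML = 70 * 0.8659
ML = 60.61 MU

60.61 MU


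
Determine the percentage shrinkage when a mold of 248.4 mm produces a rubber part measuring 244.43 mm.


Shrinkage = (mold - part) / mold * 100
= (248.4 - 244.43) / 248.4 * 100
= 3.97 / 248.4 * 100
= 1.6%

1.6%


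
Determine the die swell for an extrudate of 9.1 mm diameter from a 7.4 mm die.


Die swell ratio = D_extrudate / D_die
= 9.1 / 7.4
= 1.23

Die swell = 1.23


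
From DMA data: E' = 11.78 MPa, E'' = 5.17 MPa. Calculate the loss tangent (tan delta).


tan delta = E'' / E'
= 5.17 / 11.78
= 0.4389

tan delta = 0.4389


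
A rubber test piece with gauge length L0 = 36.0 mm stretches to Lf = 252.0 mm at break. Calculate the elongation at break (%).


Elongation = (Lf - L0) / L0 * 100
= (252.0 - 36.0) / 36.0 * 100
= 216.0 / 36.0 * 100
= 600.0%

600.0%


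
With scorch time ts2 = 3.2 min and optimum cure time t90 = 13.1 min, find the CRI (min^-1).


CRI = 100 / (t90 - ts2)
= 100 / (13.1 - 3.2)
= 100 / 9.9
= 10.1 min^-1

10.1 min^-1


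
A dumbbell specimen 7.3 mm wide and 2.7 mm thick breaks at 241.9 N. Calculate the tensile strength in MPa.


Area = width * thickness = 7.3 * 2.7 = 19.71 mm^2
TS = force / area = 241.9 / 19.71 = 12.27 MPa

12.27 MPa


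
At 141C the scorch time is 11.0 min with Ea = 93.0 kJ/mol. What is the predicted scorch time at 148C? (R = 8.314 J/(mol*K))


Convert temperatures: T1 = 141 + 273.15 = 414.15 K, T2 = 148 + 273.15 = 421.15 K
ts2_new = 11.0 * exp(93000 / 8.314 * (1/421.15 - 1/414.15))
1/T2 - 1/T1 = -4.0133e-05
ts2_new = 7.02 min

7.02 min


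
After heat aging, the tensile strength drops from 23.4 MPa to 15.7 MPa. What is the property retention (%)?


Retention = aged / original * 100
= 15.7 / 23.4 * 100
= 67.1%

67.1%


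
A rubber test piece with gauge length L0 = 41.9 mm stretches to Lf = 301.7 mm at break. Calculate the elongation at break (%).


Elongation = (Lf - L0) / L0 * 100
= (301.7 - 41.9) / 41.9 * 100
= 259.8 / 41.9 * 100
= 620.0%

620.0%


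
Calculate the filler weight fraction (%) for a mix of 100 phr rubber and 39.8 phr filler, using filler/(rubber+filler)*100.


Filler % = filler / (rubber + filler) * 100
= 39.8 / (100 + 39.8) * 100
= 39.8 / 139.8 * 100
= 28.47%

28.47%


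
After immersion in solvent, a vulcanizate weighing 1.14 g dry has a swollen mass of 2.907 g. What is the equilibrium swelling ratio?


Q = W_swollen / W_dry
Q = 2.907 / 1.14
Q = 2.55

Q = 2.55


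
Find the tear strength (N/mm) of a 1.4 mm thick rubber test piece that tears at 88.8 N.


Tear strength = force / thickness
= 88.8 / 1.4
= 63.43 N/mm

63.43 N/mm


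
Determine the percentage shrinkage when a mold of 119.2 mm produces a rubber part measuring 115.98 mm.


Shrinkage = (mold - part) / mold * 100
= (119.2 - 115.98) / 119.2 * 100
= 3.22 / 119.2 * 100
= 2.7%

2.7%


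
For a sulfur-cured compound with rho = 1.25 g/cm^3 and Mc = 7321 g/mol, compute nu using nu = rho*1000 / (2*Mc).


nu = rho * 1000 / (2 * Mc)
nu = 1.25 * 1000 / (2 * 7321)
nu = 1250.0 / 14642
nu = 0.0854 mol/L

0.0854 mol/L


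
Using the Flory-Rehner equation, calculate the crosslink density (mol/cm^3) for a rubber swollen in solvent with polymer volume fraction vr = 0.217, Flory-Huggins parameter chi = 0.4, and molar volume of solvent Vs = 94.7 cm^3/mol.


ln(1 - vr) = ln(1 - 0.217) = -0.2446
Numerator = -((-0.2446) + 0.217 + 0.4 * 0.217^2) = 0.0088
Denominator = 94.7 * (0.217^(1/3) - 0.217/2) = 46.6326
nu = 0.0088 / 46.6326 = 1.8843e-04 mol/cm^3

1.8843e-04 mol/cm^3


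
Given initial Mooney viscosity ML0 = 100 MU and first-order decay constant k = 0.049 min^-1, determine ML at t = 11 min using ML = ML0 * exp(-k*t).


ML = ML0 * exp(-k * t)
ML = 100 * exp(-0.049 * 11)
ML = 100 * 0.5833
ML = 58.33 MU

58.33 MU


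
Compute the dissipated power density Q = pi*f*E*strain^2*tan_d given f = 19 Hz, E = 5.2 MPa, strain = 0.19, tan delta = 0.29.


Q = pi * f * E * strain^2 * tan_d
= pi * 19 * 5.2 * 0.19^2 * 0.29
= pi * 19 * 5.2 * 0.0361 * 0.29
= 3.2495

Q = 3.2495


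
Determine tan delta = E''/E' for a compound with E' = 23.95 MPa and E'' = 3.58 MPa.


tan delta = E'' / E'
= 3.58 / 23.95
= 0.1495

tan delta = 0.1495


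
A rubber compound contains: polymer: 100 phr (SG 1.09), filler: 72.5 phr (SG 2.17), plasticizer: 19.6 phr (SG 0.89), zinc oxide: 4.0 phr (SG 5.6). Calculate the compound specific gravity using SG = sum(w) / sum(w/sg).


Sum of weights = 196.1
Volume contributions:
  polymer: 100/1.09 = 91.7431
  filler: 72.5/2.17 = 33.4101
  plasticizer: 19.6/0.89 = 22.0225
  zinc oxide: 4.0/5.6 = 0.7143
Sum of volumes = 147.8900
SG = 196.1 / 147.8900 = 1.326

SG = 1.326


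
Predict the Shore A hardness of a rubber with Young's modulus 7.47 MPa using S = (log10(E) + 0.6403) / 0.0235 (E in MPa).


log10(E) = 0.0235*S - 0.6403  =>  S = (log10(E) + 0.6403) / 0.0235
log10(7.47) = 0.873321
S = (0.873321 + 0.6403) / 0.0235 = 1.513621 / 0.0235
S = 64.4

Shore A = 64.4


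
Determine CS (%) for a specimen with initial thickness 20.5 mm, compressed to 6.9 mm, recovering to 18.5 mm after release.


CS = (t0 - recovered) / (t0 - ts) * 100
= (20.5 - 18.5) / (20.5 - 6.9) * 100
= 2.0 / 13.6 * 100
= 14.7%

14.7%


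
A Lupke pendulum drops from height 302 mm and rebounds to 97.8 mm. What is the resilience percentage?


Resilience = h_rebound / h_drop * 100
= 97.8 / 302 * 100
= 32.4%

32.4%


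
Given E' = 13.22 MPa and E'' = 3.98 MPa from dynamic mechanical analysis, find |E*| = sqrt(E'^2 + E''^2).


|E*| = sqrt(E'^2 + E''^2)
= sqrt(13.22^2 + 3.98^2)
= sqrt(174.7684 + 15.8404)
= 13.806 MPa

13.806 MPa


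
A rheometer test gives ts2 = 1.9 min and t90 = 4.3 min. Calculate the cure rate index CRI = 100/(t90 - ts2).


CRI = 100 / (t90 - ts2)
= 100 / (4.3 - 1.9)
= 100 / 2.4
= 41.67 min^-1

41.67 min^-1


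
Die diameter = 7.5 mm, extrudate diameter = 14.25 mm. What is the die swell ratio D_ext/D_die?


Die swell ratio = D_extrudate / D_die
= 14.25 / 7.5
= 1.9

Die swell = 1.9


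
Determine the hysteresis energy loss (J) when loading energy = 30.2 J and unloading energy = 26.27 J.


Hysteresis loss = loading - unloading
= 30.2 - 26.27
= 3.93 J

3.93 J


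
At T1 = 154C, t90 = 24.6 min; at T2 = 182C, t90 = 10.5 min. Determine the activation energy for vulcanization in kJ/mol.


T1 = 427.15 K, T2 = 455.15 K
1/T1 - 1/T2 = 1.4402e-04
ln(t1/t2) = ln(24.6/10.5) = 0.8514
Ea = 8.314 * 0.8514 / 1.4402e-04 = 49148.0050 J/mol
Ea = 49.15 kJ/mol

49.15 kJ/mol


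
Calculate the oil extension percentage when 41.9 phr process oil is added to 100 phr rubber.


Oil % = oil / (100 + oil) * 100
= 41.9 / (100 + 41.9) * 100
= 41.9 / 141.9 * 100
= 29.53%

29.53%


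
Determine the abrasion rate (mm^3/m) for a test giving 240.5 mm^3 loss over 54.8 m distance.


Rate = volume_loss / distance
= 240.5 / 54.8
= 4.389 mm^3/m

4.389 mm^3/m


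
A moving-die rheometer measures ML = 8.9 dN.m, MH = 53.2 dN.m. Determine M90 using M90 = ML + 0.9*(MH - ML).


M90 = ML + 0.9 * (MH - ML)
M90 = 8.9 + 0.9 * (53.2 - 8.9)
M90 = 8.9 + 0.9 * 44.3
M90 = 48.77 dN.m

48.77 dN.m


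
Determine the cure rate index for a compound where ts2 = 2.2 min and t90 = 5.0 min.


CRI = 100 / (t90 - ts2)
= 100 / (5.0 - 2.2)
= 100 / 2.8
= 35.71 min^-1

35.71 min^-1


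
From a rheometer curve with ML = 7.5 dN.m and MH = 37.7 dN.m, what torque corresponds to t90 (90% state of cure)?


M90 = ML + 0.9 * (MH - ML)
M90 = 7.5 + 0.9 * (37.7 - 7.5)
M90 = 7.5 + 0.9 * 30.2
M90 = 34.68 dN.m

34.68 dN.m


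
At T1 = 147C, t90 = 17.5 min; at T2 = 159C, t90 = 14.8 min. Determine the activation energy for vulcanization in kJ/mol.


T1 = 420.15 K, T2 = 432.15 K
1/T1 - 1/T2 = 6.6091e-05
ln(t1/t2) = ln(17.5/14.8) = 0.1676
Ea = 8.314 * 0.1676 / 6.6091e-05 = 21080.1414 J/mol
Ea = 21.08 kJ/mol

21.08 kJ/mol


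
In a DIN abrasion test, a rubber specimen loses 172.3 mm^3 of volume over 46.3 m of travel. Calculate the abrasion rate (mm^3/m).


Rate = volume_loss / distance
= 172.3 / 46.3
= 3.721 mm^3/m

3.721 mm^3/m


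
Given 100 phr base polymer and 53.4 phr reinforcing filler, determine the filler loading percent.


Filler % = filler / (rubber + filler) * 100
= 53.4 / (100 + 53.4) * 100
= 53.4 / 153.4 * 100
= 34.81%

34.81%


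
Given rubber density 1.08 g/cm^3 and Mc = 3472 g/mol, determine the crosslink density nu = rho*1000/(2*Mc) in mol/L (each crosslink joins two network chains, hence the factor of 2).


nu = rho * 1000 / (2 * Mc)
nu = 1.08 * 1000 / (2 * 3472)
nu = 1080.0 / 6944
nu = 0.1555 mol/L

0.1555 mol/L


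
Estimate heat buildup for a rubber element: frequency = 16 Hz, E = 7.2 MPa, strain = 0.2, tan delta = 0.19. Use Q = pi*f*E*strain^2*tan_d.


Q = pi * f * E * strain^2 * tan_d
= pi * 16 * 7.2 * 0.2^2 * 0.19
= pi * 16 * 7.2 * 0.0400 * 0.19
= 2.7505

Q = 2.7505


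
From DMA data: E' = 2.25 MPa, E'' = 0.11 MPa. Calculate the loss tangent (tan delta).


tan delta = E'' / E'
= 0.11 / 2.25
= 0.0489

tan delta = 0.0489


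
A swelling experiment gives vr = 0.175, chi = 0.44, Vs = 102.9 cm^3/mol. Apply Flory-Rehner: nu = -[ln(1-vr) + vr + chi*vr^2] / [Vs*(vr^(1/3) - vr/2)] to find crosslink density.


ln(1 - vr) = ln(1 - 0.175) = -0.1924
Numerator = -((-0.1924) + 0.175 + 0.44 * 0.175^2) = 0.0039
Denominator = 102.9 * (0.175^(1/3) - 0.175/2) = 48.5528
nu = 0.0039 / 48.5528 = 8.0261e-05 mol/cm^3

8.0261e-05 mol/cm^3


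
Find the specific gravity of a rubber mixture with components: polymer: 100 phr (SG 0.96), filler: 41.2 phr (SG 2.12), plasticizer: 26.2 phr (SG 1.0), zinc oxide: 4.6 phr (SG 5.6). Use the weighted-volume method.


Sum of weights = 172.0
Volume contributions:
  polymer: 100/0.96 = 104.1667
  filler: 41.2/2.12 = 19.4340
  plasticizer: 26.2/1.0 = 26.2000
  zinc oxide: 4.6/5.6 = 0.8214
Sum of volumes = 150.6221
SG = 172.0 / 150.6221 = 1.142

SG = 1.142


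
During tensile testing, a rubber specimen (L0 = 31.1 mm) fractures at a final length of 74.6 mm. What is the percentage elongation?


Elongation = (Lf - L0) / L0 * 100
= (74.6 - 31.1) / 31.1 * 100
= 43.5 / 31.1 * 100
= 139.9%

139.9%


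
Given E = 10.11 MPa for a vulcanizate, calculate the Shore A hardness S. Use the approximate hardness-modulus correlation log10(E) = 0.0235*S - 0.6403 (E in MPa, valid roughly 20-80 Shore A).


log10(E) = 0.0235*S - 0.6403  =>  S = (log10(E) + 0.6403) / 0.0235
log10(10.11) = 1.004751
S = (1.004751 + 0.6403) / 0.0235 = 1.645051 / 0.0235
S = 70.0

Shore A = 70.0


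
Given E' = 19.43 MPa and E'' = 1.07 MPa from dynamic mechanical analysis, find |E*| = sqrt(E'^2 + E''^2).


|E*| = sqrt(E'^2 + E''^2)
= sqrt(19.43^2 + 1.07^2)
= sqrt(377.5249 + 1.1449)
= 19.459 MPa

19.459 MPa


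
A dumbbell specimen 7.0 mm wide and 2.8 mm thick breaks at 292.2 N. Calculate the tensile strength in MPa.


Area = width * thickness = 7.0 * 2.8 = 19.6 mm^2
TS = force / area = 292.2 / 19.6 = 14.91 MPa

14.91 MPa


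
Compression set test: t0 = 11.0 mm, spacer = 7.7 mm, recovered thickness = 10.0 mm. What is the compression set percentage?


CS = (t0 - recovered) / (t0 - ts) * 100
= (11.0 - 10.0) / (11.0 - 7.7) * 100
= 1.0 / 3.3 * 100
= 30.3%

30.3%


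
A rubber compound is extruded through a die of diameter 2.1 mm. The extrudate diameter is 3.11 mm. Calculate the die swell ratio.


Die swell ratio = D_extrudate / D_die
= 3.11 / 2.1
= 1.481

Die swell = 1.481


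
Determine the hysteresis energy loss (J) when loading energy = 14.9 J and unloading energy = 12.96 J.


Hysteresis loss = loading - unloading
= 14.9 - 12.96
= 1.94 J

1.94 J


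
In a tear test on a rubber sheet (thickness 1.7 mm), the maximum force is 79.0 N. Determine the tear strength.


Tear strength = force / thickness
= 79.0 / 1.7
= 46.47 N/mm

46.47 N/mm


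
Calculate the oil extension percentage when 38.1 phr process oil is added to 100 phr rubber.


Oil % = oil / (100 + oil) * 100
= 38.1 / (100 + 38.1) * 100
= 38.1 / 138.1 * 100
= 27.59%

27.59%


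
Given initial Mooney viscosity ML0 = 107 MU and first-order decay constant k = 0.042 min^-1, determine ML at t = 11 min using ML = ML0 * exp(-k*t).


ML = ML0 * exp(-k * t)
ML = 107 * exp(-0.042 * 11)
ML = 107 * 0.6300
ML = 67.41 MU

67.41 MU


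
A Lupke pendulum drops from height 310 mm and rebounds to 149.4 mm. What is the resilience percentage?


Resilience = h_rebound / h_drop * 100
= 149.4 / 310 * 100
= 48.2%

48.2%


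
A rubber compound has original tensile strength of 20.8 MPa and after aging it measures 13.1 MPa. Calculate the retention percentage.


Retention = aged / original * 100
= 13.1 / 20.8 * 100
= 63.0%

63.0%


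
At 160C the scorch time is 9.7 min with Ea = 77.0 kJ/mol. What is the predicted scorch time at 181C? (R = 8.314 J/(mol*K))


Convert temperatures: T1 = 160 + 273.15 = 433.15 K, T2 = 181 + 273.15 = 454.15 K
ts2_new = 9.7 * exp(77000 / 8.314 * (1/454.15 - 1/433.15))
1/T2 - 1/T1 = -1.0675e-04
ts2_new = 3.61 min

3.61 min


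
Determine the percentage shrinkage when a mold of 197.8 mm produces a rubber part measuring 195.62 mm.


Shrinkage = (mold - part) / mold * 100
= (197.8 - 195.62) / 197.8 * 100
= 2.18 / 197.8 * 100
= 1.1%

1.1%


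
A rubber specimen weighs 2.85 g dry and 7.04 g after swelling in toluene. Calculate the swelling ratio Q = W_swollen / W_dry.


Q = W_swollen / W_dry
Q = 7.04 / 2.85
Q = 2.47

Q = 2.47


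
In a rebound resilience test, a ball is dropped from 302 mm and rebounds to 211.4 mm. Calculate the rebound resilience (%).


Resilience = h_rebound / h_drop * 100
= 211.4 / 302 * 100
= 70.0%

70.0%


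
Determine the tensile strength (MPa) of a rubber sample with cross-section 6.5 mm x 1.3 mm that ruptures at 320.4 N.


Area = width * thickness = 6.5 * 1.3 = 8.45 mm^2
TS = force / area = 320.4 / 8.45 = 37.92 MPa

37.92 MPa


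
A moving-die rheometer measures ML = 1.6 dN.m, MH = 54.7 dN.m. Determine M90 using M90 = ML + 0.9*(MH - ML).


M90 = ML + 0.9 * (MH - ML)
M90 = 1.6 + 0.9 * (54.7 - 1.6)
M90 = 1.6 + 0.9 * 53.1
M90 = 49.39 dN.m

49.39 dN.m


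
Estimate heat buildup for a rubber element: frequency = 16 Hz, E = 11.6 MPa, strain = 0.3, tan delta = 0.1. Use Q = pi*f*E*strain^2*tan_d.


Q = pi * f * E * strain^2 * tan_d
= pi * 16 * 11.6 * 0.3^2 * 0.1
= pi * 16 * 11.6 * 0.0900 * 0.1
= 5.2477

Q = 5.2477


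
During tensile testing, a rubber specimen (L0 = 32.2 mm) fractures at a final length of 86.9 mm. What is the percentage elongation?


Elongation = (Lf - L0) / L0 * 100
= (86.9 - 32.2) / 32.2 * 100
= 54.7 / 32.2 * 100
= 169.9%

169.9%


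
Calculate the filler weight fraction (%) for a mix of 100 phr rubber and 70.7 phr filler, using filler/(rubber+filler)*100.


Filler % = filler / (rubber + filler) * 100
= 70.7 / (100 + 70.7) * 100
= 70.7 / 170.7 * 100
= 41.42%

41.42%


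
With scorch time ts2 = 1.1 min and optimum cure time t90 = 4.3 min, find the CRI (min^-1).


CRI = 100 / (t90 - ts2)
= 100 / (4.3 - 1.1)
= 100 / 3.2
= 31.25 min^-1

31.25 min^-1


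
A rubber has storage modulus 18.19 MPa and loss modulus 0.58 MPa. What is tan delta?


tan delta = E'' / E'
= 0.58 / 18.19
= 0.0319

tan delta = 0.0319


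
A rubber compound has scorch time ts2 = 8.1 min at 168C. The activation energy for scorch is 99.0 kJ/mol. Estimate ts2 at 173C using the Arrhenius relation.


Convert temperatures: T1 = 168 + 273.15 = 441.15 K, T2 = 173 + 273.15 = 446.15 K
ts2_new = 8.1 * exp(99000 / 8.314 * (1/446.15 - 1/441.15))
1/T2 - 1/T1 = -2.5404e-05
ts2_new = 5.99 min

5.99 min


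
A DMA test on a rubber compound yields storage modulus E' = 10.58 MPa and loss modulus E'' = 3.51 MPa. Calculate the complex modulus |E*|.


|E*| = sqrt(E'^2 + E''^2)
= sqrt(10.58^2 + 3.51^2)
= sqrt(111.9364 + 12.3201)
= 11.147 MPa

11.147 MPa


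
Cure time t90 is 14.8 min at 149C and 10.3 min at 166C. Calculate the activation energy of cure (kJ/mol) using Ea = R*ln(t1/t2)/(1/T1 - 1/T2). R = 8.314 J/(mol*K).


T1 = 422.15 K, T2 = 439.15 K
1/T1 - 1/T2 = 9.1700e-05
ln(t1/t2) = ln(14.8/10.3) = 0.3625
Ea = 8.314 * 0.3625 / 9.1700e-05 = 32864.6314 J/mol
Ea = 32.86 kJ/mol

32.86 kJ/mol


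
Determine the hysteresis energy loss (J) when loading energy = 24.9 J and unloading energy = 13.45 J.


Hysteresis loss = loading - unloading
= 24.9 - 13.45
= 11.45 J

11.45 J


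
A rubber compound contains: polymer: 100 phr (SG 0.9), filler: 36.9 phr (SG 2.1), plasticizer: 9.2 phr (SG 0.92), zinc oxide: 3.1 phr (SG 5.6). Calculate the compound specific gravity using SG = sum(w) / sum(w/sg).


Sum of weights = 149.2
Volume contributions:
  polymer: 100/0.9 = 111.1111
  filler: 36.9/2.1 = 17.5714
  plasticizer: 9.2/0.92 = 10.0000
  zinc oxide: 3.1/5.6 = 0.5536
Sum of volumes = 139.2361
SG = 149.2 / 139.2361 = 1.072

SG = 1.072


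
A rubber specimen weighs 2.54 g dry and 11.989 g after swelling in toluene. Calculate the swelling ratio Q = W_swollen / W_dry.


Q = W_swollen / W_dry
Q = 11.989 / 2.54
Q = 4.72

Q = 4.72


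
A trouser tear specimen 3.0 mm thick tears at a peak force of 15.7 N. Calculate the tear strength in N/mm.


Tear strength = force / thickness
= 15.7 / 3.0
= 5.23 N/mm

5.23 N/mm


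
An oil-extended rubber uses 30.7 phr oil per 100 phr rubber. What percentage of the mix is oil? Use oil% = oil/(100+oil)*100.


Oil % = oil / (100 + oil) * 100
= 30.7 / (100 + 30.7) * 100
= 30.7 / 130.7 * 100
= 23.49%

23.49%


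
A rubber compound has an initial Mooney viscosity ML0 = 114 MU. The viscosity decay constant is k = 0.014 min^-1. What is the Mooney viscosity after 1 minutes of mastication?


ML = ML0 * exp(-k * t)
ML = 114 * exp(-0.014 * 1)
ML = 114 * 0.9861
ML = 112.42 MU

112.42 MU


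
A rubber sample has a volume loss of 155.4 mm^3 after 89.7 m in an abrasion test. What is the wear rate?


Rate = volume_loss / distance
= 155.4 / 89.7
= 1.732 mm^3/m

1.732 mm^3/m


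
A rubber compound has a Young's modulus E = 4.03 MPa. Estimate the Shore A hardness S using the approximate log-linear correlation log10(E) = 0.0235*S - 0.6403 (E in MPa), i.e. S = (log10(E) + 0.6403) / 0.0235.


log10(E) = 0.0235*S - 0.6403  =>  S = (log10(E) + 0.6403) / 0.0235
log10(4.03) = 0.605305
S = (0.605305 + 0.6403) / 0.0235 = 1.245605 / 0.0235
S = 53.0

Shore A = 53.0


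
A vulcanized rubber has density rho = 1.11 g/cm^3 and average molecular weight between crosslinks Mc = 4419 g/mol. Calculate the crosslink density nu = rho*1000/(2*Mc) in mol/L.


nu = rho * 1000 / (2 * Mc)
nu = 1.11 * 1000 / (2 * 4419)
nu = 1110.0 / 8838
nu = 0.1256 mol/L

0.1256 mol/L


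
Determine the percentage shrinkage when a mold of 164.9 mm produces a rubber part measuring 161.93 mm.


Shrinkage = (mold - part) / mold * 100
= (164.9 - 161.93) / 164.9 * 100
= 2.97 / 164.9 * 100
= 1.8%

1.8%


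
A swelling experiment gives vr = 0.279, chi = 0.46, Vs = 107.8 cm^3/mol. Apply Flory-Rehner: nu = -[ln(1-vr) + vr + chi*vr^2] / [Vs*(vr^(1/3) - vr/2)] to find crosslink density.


ln(1 - vr) = ln(1 - 0.279) = -0.3271
Numerator = -((-0.3271) + 0.279 + 0.46 * 0.279^2) = 0.0123
Denominator = 107.8 * (0.279^(1/3) - 0.279/2) = 55.4020
nu = 0.0123 / 55.4020 = 2.2218e-04 mol/cm^3

2.2218e-04 mol/cm^3


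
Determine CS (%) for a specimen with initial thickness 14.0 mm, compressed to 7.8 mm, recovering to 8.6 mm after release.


CS = (t0 - recovered) / (t0 - ts) * 100
= (14.0 - 8.6) / (14.0 - 7.8) * 100
= 5.4 / 6.2 * 100
= 87.1%

87.1%


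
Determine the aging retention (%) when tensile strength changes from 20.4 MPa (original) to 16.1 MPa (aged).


Retention = aged / original * 100
= 16.1 / 20.4 * 100
= 78.9%

78.9%


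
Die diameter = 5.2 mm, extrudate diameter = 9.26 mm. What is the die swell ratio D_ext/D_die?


Die swell ratio = D_extrudate / D_die
= 9.26 / 5.2
= 1.781

Die swell = 1.781


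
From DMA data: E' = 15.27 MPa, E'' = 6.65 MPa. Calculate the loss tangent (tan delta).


tan delta = E'' / E'
= 6.65 / 15.27
= 0.4355

tan delta = 0.4355


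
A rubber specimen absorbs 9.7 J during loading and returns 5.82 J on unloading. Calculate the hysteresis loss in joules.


Hysteresis loss = loading - unloading
= 9.7 - 5.82
= 3.88 J

3.88 J


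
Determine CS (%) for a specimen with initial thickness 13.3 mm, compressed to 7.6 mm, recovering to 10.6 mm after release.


CS = (t0 - recovered) / (t0 - ts) * 100
= (13.3 - 10.6) / (13.3 - 7.6) * 100
= 2.7 / 5.7 * 100
= 47.4%

47.4%


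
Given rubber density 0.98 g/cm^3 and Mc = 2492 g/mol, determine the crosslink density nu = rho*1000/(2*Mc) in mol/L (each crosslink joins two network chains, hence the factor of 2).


nu = rho * 1000 / (2 * Mc)
nu = 0.98 * 1000 / (2 * 2492)
nu = 980.0 / 4984
nu = 0.1966 mol/L

0.1966 mol/L


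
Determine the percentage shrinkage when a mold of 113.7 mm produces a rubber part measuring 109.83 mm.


Shrinkage = (mold - part) / mold * 100
= (113.7 - 109.83) / 113.7 * 100
= 3.87 / 113.7 * 100
= 3.4%

3.4%


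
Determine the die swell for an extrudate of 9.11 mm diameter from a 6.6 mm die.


Die swell ratio = D_extrudate / D_die
= 9.11 / 6.6
= 1.38

Die swell = 1.38


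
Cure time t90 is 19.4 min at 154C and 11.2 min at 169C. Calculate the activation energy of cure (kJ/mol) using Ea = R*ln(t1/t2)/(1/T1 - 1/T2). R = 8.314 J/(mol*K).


T1 = 427.15 K, T2 = 442.15 K
1/T1 - 1/T2 = 7.9422e-05
ln(t1/t2) = ln(19.4/11.2) = 0.5494
Ea = 8.314 * 0.5494 / 7.9422e-05 = 57507.6039 J/mol
Ea = 57.51 kJ/mol

57.51 kJ/mol


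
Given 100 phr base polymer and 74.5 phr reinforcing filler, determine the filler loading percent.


Filler % = filler / (rubber + filler) * 100
= 74.5 / (100 + 74.5) * 100
= 74.5 / 174.5 * 100
= 42.69%

42.69%


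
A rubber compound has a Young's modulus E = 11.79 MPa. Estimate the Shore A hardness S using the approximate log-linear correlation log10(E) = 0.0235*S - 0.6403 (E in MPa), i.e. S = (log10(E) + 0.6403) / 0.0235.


log10(E) = 0.0235*S - 0.6403  =>  S = (log10(E) + 0.6403) / 0.0235
log10(11.79) = 1.071514
S = (1.071514 + 0.6403) / 0.0235 = 1.711814 / 0.0235
S = 72.8

Shore A = 72.8
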